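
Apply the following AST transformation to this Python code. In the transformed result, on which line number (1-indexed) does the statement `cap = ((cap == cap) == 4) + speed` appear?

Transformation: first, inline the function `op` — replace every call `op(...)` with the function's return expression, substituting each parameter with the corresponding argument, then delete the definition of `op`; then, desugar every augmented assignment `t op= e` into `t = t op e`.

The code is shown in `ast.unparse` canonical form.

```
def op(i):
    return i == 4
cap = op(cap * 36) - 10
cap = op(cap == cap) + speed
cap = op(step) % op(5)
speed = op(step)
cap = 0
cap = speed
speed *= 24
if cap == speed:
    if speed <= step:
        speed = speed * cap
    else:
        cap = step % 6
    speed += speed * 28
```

2

Transformed code:
cap = (cap * 36 == 4) - 10
cap = ((cap == cap) == 4) + speed
cap = (step == 4) % (5 == 4)
speed = step == 4
cap = 0
cap = speed
speed = speed * 24
if cap == speed:
    if speed <= step:
        speed = speed * cap
    else:
        cap = step % 6
    speed = speed + speed * 28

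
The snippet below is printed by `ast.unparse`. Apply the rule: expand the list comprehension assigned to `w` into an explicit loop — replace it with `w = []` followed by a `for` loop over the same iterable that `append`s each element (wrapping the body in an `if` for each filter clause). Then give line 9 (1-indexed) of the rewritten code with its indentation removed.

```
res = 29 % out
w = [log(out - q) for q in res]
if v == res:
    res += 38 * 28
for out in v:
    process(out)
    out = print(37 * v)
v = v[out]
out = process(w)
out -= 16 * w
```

Transformed code:
res = 29 % out
w = []
for q in res:
    w.append(log(out - q))
if v == res:
    res += 38 * 28
for out in v:
    process(out)
    out = print(37 * v)
v = v[out]
out = process(w)
out -= 16 * w

out = print(37 * v)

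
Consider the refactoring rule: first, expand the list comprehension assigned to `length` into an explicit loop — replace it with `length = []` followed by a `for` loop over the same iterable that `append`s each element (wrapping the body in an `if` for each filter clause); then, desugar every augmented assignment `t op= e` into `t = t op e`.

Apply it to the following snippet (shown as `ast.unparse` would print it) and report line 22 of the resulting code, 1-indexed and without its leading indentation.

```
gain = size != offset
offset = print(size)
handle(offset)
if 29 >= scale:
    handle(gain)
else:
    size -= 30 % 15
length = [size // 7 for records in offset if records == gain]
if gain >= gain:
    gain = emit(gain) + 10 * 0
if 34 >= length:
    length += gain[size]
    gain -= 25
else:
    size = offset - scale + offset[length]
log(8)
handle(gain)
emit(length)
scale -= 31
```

Transformed code:
gain = size != offset
offset = print(size)
handle(offset)
if 29 >= scale:
    handle(gain)
else:
    size = size - 30 % 15
length = []
for records in offset:
    if records == gain:
        length.append(size // 7)
if gain >= gain:
    gain = emit(gain) + 10 * 0
if 34 >= length:
    length = length + gain[size]
    gain = gain - 25
else:
    size = offset - scale + offset[length]
log(8)
handle(gain)
emit(length)
scale = scale - 31

scale = scale - 31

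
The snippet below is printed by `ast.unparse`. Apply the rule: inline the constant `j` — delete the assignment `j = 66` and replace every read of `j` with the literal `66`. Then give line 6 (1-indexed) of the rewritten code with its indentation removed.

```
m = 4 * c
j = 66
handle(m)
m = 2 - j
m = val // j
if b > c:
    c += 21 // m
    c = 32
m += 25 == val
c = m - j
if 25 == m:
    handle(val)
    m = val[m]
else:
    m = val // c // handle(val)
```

Transformed code:
m = 4 * c
handle(m)
m = 2 - 66
m = val // 66
if b > c:
    c += 21 // m
    c = 32
m += 25 == val
c = m - 66
if 25 == m:
    handle(val)
    m = val[m]
else:
    m = val // c // handle(val)

c += 21 // m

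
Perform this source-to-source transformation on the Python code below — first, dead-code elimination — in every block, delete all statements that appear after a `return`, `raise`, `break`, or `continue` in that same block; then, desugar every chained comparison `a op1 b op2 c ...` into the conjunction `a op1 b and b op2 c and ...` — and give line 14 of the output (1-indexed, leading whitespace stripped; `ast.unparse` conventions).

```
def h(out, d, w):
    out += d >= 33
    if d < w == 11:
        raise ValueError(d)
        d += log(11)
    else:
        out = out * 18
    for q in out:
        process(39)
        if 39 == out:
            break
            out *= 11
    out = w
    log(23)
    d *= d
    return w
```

Transformed code:
def h(out, d, w):
    out += d >= 33
    if d < w and w == 11:
        raise ValueError(d)
    else:
        out = out * 18
    for q in out:
        process(39)
        if 39 == out:
            break
    out = w
    log(23)
    d *= d
    return w

return w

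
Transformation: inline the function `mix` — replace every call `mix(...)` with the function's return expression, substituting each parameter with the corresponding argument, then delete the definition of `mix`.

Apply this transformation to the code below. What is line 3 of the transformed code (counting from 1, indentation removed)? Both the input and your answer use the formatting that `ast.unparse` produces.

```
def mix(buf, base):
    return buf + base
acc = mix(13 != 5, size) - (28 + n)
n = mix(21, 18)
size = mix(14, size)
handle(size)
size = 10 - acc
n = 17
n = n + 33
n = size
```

Transformed code:
acc = (13 != 5) + size - (28 + n)
n = 21 + 18
size = 14 + size
handle(size)
size = 10 - acc
n = 17
n = n + 33
n = size

size = 14 + size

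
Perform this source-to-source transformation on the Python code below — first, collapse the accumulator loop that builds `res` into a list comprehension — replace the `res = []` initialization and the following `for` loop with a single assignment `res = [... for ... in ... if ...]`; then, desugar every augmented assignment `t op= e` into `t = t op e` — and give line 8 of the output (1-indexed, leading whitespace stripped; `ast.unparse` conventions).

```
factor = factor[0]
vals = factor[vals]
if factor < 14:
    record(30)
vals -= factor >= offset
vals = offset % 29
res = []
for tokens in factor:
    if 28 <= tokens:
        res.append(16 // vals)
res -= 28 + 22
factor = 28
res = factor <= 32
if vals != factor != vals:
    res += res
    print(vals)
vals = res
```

Transformed code:
factor = factor[0]
vals = factor[vals]
if factor < 14:
    record(30)
vals = vals - (factor >= offset)
vals = offset % 29
res = [16 // vals for tokens in factor if 28 <= tokens]
res = res - (28 + 22)
factor = 28
res = factor <= 32
if vals != factor != vals:
    res = res + res
    print(vals)
vals = res

res = res - (28 + 22)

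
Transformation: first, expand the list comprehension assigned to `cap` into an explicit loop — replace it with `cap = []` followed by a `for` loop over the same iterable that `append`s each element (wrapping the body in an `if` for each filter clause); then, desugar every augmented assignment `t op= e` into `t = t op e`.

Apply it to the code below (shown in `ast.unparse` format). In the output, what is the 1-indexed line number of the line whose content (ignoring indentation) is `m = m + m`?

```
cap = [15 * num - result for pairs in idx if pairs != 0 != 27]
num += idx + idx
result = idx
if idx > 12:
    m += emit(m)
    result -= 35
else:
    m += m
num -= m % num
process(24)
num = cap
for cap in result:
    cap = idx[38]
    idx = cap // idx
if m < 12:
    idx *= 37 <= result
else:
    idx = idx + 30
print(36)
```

Transformed code:
cap = []
for pairs in idx:
    if pairs != 0 != 27:
        cap.append(15 * num - result)
num = num + (idx + idx)
result = idx
if idx > 12:
    m = m + emit(m)
    result = result - 35
else:
    m = m + m
num = num - m % num
process(24)
num = cap
for cap in result:
    cap = idx[38]
    idx = cap // idx
if m < 12:
    idx = idx * (37 <= result)
else:
    idx = idx + 30
print(36)

11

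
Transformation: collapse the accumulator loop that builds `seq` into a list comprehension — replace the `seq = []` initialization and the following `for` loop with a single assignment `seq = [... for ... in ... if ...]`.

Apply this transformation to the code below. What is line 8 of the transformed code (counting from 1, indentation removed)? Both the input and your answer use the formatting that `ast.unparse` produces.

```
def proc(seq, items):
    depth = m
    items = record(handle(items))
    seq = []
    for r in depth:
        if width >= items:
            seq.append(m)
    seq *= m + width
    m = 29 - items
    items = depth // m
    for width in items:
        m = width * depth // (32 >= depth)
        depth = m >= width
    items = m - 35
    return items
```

for width in items:

Transformed code:
def proc(seq, items):
    depth = m
    items = record(handle(items))
    seq = [m for r in depth if width >= items]
    seq *= m + width
    m = 29 - items
    items = depth // m
    for width in items:
        m = width * depth // (32 >= depth)
        depth = m >= width
    items = m - 35
    return items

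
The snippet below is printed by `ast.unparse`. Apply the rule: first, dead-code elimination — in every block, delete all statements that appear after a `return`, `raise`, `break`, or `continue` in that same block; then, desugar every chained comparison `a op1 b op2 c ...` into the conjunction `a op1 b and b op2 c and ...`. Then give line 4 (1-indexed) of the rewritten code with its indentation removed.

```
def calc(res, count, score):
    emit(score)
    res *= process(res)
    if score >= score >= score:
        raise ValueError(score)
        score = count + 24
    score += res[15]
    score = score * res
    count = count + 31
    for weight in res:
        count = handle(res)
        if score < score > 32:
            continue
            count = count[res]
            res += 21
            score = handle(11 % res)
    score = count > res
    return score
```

if score >= score and score >= score:

Transformed code:
def calc(res, count, score):
    emit(score)
    res *= process(res)
    if score >= score and score >= score:
        raise ValueError(score)
    score += res[15]
    score = score * res
    count = count + 31
    for weight in res:
        count = handle(res)
        if score < score and score > 32:
            continue
    score = count > res
    return score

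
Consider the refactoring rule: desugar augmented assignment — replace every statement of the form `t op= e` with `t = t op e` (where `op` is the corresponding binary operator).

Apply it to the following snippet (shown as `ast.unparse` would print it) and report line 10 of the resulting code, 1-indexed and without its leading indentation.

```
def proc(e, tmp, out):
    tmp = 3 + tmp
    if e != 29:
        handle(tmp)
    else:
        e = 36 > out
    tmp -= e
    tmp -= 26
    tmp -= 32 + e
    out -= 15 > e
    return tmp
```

Transformed code:
def proc(e, tmp, out):
    tmp = 3 + tmp
    if e != 29:
        handle(tmp)
    else:
        e = 36 > out
    tmp = tmp - e
    tmp = tmp - 26
    tmp = tmp - (32 + e)
    out = out - (15 > e)
    return tmp

out = out - (15 > e)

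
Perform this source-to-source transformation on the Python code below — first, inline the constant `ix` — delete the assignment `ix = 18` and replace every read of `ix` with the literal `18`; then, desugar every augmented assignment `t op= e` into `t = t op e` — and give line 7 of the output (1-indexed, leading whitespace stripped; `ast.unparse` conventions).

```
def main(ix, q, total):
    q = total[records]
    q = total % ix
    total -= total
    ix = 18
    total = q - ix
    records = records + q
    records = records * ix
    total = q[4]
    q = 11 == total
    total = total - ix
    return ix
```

records = records * 18

Transformed code:
def main(ix, q, total):
    q = total[records]
    q = total % 18
    total = total - total
    total = q - 18
    records = records + q
    records = records * 18
    total = q[4]
    q = 11 == total
    total = total - 18
    return 18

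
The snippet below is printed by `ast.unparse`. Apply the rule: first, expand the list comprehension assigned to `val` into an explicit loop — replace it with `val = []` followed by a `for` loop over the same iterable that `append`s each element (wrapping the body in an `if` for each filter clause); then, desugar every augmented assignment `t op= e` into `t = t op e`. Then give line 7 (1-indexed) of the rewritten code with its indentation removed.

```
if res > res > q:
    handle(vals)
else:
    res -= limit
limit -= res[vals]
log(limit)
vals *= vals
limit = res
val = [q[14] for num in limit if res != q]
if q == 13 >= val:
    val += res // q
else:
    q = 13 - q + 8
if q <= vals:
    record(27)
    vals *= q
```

vals = vals * vals

Transformed code:
if res > res > q:
    handle(vals)
else:
    res = res - limit
limit = limit - res[vals]
log(limit)
vals = vals * vals
limit = res
val = []
for num in limit:
    if res != q:
        val.append(q[14])
if q == 13 >= val:
    val = val + res // q
else:
    q = 13 - q + 8
if q <= vals:
    record(27)
    vals = vals * q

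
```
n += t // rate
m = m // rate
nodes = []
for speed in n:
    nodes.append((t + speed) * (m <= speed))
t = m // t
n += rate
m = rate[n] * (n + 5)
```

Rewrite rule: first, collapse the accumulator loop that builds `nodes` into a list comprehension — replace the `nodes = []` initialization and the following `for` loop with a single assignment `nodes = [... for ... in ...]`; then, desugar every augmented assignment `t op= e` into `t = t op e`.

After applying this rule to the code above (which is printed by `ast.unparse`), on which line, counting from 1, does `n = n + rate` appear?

Transformed code:
n = n + t // rate
m = m // rate
nodes = [(t + speed) * (m <= speed) for speed in n]
t = m // t
n = n + rate
m = rate[n] * (n + 5)

5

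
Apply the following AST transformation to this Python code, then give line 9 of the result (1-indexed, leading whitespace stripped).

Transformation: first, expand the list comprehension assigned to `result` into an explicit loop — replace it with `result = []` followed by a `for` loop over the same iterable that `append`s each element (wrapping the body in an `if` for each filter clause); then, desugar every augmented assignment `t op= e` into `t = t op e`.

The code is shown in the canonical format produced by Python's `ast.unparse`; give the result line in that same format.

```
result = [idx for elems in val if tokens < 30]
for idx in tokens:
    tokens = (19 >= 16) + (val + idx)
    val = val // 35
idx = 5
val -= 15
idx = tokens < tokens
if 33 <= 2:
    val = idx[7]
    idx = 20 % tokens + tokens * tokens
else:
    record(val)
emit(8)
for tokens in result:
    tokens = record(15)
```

Transformed code:
result = []
for elems in val:
    if tokens < 30:
        result.append(idx)
for idx in tokens:
    tokens = (19 >= 16) + (val + idx)
    val = val // 35
idx = 5
val = val - 15
idx = tokens < tokens
if 33 <= 2:
    val = idx[7]
    idx = 20 % tokens + tokens * tokens
else:
    record(val)
emit(8)
for tokens in result:
    tokens = record(15)

val = val - 15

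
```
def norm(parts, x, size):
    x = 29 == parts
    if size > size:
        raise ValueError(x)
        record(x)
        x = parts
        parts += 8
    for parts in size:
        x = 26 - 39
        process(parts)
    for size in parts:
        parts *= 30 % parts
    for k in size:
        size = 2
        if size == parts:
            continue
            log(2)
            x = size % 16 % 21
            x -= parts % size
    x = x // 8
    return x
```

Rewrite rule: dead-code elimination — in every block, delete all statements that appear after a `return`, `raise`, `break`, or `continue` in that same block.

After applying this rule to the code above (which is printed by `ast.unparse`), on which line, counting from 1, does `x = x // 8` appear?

14

Transformed code:
def norm(parts, x, size):
    x = 29 == parts
    if size > size:
        raise ValueError(x)
    for parts in size:
        x = 26 - 39
        process(parts)
    for size in parts:
        parts *= 30 % parts
    for k in size:
        size = 2
        if size == parts:
            continue
    x = x // 8
    return x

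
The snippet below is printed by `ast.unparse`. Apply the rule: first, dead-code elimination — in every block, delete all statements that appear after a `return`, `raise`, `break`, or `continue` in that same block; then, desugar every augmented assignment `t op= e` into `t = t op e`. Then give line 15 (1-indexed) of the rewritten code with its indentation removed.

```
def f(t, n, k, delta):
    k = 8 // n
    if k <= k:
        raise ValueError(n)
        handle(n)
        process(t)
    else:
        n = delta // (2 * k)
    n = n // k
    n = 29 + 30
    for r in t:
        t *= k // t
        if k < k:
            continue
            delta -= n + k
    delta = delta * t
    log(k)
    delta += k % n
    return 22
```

delta = delta + k % n

Transformed code:
def f(t, n, k, delta):
    k = 8 // n
    if k <= k:
        raise ValueError(n)
    else:
        n = delta // (2 * k)
    n = n // k
    n = 29 + 30
    for r in t:
        t = t * (k // t)
        if k < k:
            continue
    delta = delta * t
    log(k)
    delta = delta + k % n
    return 22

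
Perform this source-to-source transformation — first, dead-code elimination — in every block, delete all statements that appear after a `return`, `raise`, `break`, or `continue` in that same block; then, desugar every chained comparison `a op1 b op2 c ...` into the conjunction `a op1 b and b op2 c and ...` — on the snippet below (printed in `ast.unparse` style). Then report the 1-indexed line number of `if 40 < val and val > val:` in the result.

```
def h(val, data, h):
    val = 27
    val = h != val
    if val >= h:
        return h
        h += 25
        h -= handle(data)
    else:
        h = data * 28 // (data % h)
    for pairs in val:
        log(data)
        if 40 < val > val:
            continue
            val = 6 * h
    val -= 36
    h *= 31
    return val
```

Transformed code:
def h(val, data, h):
    val = 27
    val = h != val
    if val >= h:
        return h
    else:
        h = data * 28 // (data % h)
    for pairs in val:
        log(data)
        if 40 < val and val > val:
            continue
    val -= 36
    h *= 31
    return val

10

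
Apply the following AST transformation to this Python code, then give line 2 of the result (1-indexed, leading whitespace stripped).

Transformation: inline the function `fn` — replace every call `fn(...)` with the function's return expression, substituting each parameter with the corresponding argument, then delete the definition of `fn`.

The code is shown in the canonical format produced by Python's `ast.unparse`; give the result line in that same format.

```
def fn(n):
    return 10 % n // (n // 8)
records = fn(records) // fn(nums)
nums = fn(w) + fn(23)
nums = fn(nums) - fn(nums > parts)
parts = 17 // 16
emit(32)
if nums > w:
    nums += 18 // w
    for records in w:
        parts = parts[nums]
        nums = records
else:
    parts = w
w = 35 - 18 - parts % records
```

nums = 10 % w // (w // 8) + 10 % 23 // (23 // 8)

Transformed code:
records = 10 % records // (records // 8) // (10 % nums // (nums // 8))
nums = 10 % w // (w // 8) + 10 % 23 // (23 // 8)
nums = 10 % nums // (nums // 8) - 10 % (nums > parts) // ((nums > parts) // 8)
parts = 17 // 16
emit(32)
if nums > w:
    nums += 18 // w
    for records in w:
        parts = parts[nums]
        nums = records
else:
    parts = w
w = 35 - 18 - parts % records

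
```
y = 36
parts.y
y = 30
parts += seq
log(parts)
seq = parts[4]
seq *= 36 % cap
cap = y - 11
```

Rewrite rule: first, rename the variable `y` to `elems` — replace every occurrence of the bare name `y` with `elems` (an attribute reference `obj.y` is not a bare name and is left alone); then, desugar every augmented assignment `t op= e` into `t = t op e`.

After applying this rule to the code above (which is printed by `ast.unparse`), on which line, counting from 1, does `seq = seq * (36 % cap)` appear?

Transformed code:
elems = 36
parts.y
elems = 30
parts = parts + seq
log(parts)
seq = parts[4]
seq = seq * (36 % cap)
cap = elems - 11

7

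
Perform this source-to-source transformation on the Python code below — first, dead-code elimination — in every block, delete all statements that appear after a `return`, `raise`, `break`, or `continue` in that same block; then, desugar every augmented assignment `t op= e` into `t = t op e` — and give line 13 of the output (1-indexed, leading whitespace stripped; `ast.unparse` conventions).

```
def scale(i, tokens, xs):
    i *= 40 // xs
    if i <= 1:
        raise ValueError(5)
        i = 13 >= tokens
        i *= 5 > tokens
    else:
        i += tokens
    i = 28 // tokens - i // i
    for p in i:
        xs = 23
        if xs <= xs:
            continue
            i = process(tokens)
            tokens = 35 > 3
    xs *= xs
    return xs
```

Transformed code:
def scale(i, tokens, xs):
    i = i * (40 // xs)
    if i <= 1:
        raise ValueError(5)
    else:
        i = i + tokens
    i = 28 // tokens - i // i
    for p in i:
        xs = 23
        if xs <= xs:
            continue
    xs = xs * xs
    return xs

return xs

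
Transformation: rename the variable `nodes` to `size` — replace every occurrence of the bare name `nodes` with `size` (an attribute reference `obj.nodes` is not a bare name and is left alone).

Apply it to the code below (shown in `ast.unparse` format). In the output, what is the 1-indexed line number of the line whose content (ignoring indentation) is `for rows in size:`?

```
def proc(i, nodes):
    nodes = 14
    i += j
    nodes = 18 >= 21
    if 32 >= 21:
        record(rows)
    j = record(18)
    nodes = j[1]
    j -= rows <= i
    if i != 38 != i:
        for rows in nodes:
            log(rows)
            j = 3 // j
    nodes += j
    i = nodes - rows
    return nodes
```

Transformed code:
def proc(i, size):
    size = 14
    i += j
    size = 18 >= 21
    if 32 >= 21:
        record(rows)
    j = record(18)
    size = j[1]
    j -= rows <= i
    if i != 38 != i:
        for rows in size:
            log(rows)
            j = 3 // j
    size += j
    i = size - rows
    return size

11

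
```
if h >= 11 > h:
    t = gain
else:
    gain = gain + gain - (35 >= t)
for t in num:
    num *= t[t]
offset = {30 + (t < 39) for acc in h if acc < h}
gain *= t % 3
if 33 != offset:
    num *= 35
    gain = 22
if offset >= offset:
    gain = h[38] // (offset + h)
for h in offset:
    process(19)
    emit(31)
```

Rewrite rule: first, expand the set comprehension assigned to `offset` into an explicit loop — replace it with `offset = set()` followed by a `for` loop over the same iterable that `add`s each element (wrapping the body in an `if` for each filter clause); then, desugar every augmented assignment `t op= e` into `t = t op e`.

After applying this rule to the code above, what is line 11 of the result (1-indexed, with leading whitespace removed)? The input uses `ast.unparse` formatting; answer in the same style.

Transformed code:
if h >= 11 > h:
    t = gain
else:
    gain = gain + gain - (35 >= t)
for t in num:
    num = num * t[t]
offset = set()
for acc in h:
    if acc < h:
        offset.add(30 + (t < 39))
gain = gain * (t % 3)
if 33 != offset:
    num = num * 35
    gain = 22
if offset >= offset:
    gain = h[38] // (offset + h)
for h in offset:
    process(19)
    emit(31)

gain = gain * (t % 3)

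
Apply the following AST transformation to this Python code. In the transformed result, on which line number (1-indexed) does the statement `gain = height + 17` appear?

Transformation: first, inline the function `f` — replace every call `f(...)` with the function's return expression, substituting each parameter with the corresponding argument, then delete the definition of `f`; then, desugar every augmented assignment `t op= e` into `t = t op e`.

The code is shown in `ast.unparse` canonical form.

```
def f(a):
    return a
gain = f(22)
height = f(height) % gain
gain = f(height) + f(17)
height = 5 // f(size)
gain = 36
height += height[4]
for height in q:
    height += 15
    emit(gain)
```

3

Transformed code:
gain = 22
height = height % gain
gain = height + 17
height = 5 // size
gain = 36
height = height + height[4]
for height in q:
    height = height + 15
    emit(gain)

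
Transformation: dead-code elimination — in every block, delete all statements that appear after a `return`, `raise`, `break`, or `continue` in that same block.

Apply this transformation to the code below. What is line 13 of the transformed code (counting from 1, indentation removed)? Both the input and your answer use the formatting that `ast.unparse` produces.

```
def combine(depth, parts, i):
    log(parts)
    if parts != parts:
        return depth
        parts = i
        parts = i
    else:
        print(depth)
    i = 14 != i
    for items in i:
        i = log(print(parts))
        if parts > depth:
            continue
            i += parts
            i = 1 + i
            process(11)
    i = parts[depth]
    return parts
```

return parts

Transformed code:
def combine(depth, parts, i):
    log(parts)
    if parts != parts:
        return depth
    else:
        print(depth)
    i = 14 != i
    for items in i:
        i = log(print(parts))
        if parts > depth:
            continue
    i = parts[depth]
    return parts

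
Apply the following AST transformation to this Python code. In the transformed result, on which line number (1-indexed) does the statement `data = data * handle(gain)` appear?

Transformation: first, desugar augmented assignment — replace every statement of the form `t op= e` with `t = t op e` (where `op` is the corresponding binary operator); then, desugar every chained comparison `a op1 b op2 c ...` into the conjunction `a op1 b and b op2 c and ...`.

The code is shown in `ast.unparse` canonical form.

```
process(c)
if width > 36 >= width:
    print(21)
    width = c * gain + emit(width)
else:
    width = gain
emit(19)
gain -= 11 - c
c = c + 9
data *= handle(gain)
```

10

Transformed code:
process(c)
if width > 36 and 36 >= width:
    print(21)
    width = c * gain + emit(width)
else:
    width = gain
emit(19)
gain = gain - (11 - c)
c = c + 9
data = data * handle(gain)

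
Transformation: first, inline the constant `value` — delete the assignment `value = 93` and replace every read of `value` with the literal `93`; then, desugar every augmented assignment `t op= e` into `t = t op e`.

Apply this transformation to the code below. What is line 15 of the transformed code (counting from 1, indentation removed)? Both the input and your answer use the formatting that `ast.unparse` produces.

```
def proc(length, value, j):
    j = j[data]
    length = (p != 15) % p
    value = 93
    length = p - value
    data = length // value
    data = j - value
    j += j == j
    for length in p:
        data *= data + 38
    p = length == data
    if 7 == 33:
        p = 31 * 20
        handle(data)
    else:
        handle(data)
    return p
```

handle(data)

Transformed code:
def proc(length, value, j):
    j = j[data]
    length = (p != 15) % p
    length = p - 93
    data = length // 93
    data = j - 93
    j = j + (j == j)
    for length in p:
        data = data * (data + 38)
    p = length == data
    if 7 == 33:
        p = 31 * 20
        handle(data)
    else:
        handle(data)
    return p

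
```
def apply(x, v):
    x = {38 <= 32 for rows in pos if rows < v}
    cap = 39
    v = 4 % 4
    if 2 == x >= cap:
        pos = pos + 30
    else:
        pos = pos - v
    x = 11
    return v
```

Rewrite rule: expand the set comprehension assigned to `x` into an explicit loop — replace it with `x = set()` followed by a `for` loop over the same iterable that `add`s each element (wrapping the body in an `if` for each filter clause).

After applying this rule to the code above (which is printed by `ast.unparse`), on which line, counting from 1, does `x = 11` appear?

Transformed code:
def apply(x, v):
    x = set()
    for rows in pos:
        if rows < v:
            x.add(38 <= 32)
    cap = 39
    v = 4 % 4
    if 2 == x >= cap:
        pos = pos + 30
    else:
        pos = pos - v
    x = 11
    return v

12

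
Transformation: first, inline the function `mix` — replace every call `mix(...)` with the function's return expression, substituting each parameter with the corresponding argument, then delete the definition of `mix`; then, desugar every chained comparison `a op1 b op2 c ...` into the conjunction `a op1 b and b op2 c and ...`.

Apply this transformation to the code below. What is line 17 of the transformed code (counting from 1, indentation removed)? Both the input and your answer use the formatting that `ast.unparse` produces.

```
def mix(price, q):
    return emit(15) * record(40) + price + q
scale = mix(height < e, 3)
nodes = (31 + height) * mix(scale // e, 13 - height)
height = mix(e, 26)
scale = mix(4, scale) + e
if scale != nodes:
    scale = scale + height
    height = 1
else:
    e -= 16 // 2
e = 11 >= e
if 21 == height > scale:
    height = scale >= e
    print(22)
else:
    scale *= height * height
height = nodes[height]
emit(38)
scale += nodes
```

emit(38)

Transformed code:
scale = emit(15) * record(40) + (height < e) + 3
nodes = (31 + height) * (emit(15) * record(40) + scale // e + (13 - height))
height = emit(15) * record(40) + e + 26
scale = emit(15) * record(40) + 4 + scale + e
if scale != nodes:
    scale = scale + height
    height = 1
else:
    e -= 16 // 2
e = 11 >= e
if 21 == height and height > scale:
    height = scale >= e
    print(22)
else:
    scale *= height * height
height = nodes[height]
emit(38)
scale += nodes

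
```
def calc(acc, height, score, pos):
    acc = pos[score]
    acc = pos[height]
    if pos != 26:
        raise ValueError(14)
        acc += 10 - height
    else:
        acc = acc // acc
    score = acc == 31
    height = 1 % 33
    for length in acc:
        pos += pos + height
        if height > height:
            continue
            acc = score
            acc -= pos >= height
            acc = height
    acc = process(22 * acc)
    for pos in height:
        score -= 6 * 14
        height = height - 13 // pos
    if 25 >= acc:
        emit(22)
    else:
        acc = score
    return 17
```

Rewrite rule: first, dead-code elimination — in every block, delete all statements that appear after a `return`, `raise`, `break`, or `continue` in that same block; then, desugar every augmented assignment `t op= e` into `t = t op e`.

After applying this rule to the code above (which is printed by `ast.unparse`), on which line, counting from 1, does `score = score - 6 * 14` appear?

16

Transformed code:
def calc(acc, height, score, pos):
    acc = pos[score]
    acc = pos[height]
    if pos != 26:
        raise ValueError(14)
    else:
        acc = acc // acc
    score = acc == 31
    height = 1 % 33
    for length in acc:
        pos = pos + (pos + height)
        if height > height:
            continue
    acc = process(22 * acc)
    for pos in height:
        score = score - 6 * 14
        height = height - 13 // pos
    if 25 >= acc:
        emit(22)
    else:
        acc = score
    return 17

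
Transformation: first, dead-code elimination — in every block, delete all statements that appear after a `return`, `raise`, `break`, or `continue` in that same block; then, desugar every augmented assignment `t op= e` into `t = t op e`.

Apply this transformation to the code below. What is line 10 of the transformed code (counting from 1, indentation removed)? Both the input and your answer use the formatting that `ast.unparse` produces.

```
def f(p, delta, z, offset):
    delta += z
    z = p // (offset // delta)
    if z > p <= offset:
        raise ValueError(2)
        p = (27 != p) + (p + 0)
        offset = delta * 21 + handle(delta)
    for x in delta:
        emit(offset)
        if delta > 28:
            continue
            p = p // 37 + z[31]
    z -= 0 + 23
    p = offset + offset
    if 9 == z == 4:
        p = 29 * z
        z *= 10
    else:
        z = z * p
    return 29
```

z = z - (0 + 23)

Transformed code:
def f(p, delta, z, offset):
    delta = delta + z
    z = p // (offset // delta)
    if z > p <= offset:
        raise ValueError(2)
    for x in delta:
        emit(offset)
        if delta > 28:
            continue
    z = z - (0 + 23)
    p = offset + offset
    if 9 == z == 4:
        p = 29 * z
        z = z * 10
    else:
        z = z * p
    return 29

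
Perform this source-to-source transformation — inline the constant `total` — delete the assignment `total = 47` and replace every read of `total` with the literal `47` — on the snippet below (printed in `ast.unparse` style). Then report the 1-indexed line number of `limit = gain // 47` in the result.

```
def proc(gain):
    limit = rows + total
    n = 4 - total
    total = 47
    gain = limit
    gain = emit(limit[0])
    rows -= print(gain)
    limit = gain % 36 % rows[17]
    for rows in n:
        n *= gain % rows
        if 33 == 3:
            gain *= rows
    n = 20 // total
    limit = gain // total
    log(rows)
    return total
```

Transformed code:
def proc(gain):
    limit = rows + 47
    n = 4 - 47
    gain = limit
    gain = emit(limit[0])
    rows -= print(gain)
    limit = gain % 36 % rows[17]
    for rows in n:
        n *= gain % rows
        if 33 == 3:
            gain *= rows
    n = 20 // 47
    limit = gain // 47
    log(rows)
    return 47

13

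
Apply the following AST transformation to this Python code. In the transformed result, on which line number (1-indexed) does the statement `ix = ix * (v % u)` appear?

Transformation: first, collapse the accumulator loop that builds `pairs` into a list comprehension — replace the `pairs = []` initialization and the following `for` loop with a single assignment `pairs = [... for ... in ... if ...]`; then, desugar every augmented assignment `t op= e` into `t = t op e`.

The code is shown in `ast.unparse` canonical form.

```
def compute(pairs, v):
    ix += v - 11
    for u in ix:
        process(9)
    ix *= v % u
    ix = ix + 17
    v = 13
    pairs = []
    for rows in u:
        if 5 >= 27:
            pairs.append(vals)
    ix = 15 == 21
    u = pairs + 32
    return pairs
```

Transformed code:
def compute(pairs, v):
    ix = ix + (v - 11)
    for u in ix:
        process(9)
    ix = ix * (v % u)
    ix = ix + 17
    v = 13
    pairs = [vals for rows in u if 5 >= 27]
    ix = 15 == 21
    u = pairs + 32
    return pairs

5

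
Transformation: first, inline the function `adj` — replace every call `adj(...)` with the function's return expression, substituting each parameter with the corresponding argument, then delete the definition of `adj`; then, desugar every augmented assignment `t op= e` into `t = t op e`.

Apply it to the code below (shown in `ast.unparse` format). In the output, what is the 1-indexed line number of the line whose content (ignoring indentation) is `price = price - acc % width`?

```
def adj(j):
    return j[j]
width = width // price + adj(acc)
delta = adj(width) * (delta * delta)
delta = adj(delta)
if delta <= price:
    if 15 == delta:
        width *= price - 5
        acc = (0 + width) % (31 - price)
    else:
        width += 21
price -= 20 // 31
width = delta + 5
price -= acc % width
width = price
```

Transformed code:
width = width // price + acc[acc]
delta = width[width] * (delta * delta)
delta = delta[delta]
if delta <= price:
    if 15 == delta:
        width = width * (price - 5)
        acc = (0 + width) % (31 - price)
    else:
        width = width + 21
price = price - 20 // 31
width = delta + 5
price = price - acc % width
width = price

12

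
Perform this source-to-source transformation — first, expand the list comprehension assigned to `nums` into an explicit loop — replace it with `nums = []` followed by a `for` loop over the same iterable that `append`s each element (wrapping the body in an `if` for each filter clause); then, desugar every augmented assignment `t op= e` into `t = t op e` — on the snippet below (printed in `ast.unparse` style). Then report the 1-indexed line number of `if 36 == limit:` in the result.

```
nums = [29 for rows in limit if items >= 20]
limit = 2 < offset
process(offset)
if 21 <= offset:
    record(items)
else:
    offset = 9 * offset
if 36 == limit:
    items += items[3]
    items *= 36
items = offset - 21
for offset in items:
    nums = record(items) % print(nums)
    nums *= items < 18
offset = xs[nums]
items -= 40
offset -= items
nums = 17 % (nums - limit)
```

Transformed code:
nums = []
for rows in limit:
    if items >= 20:
        nums.append(29)
limit = 2 < offset
process(offset)
if 21 <= offset:
    record(items)
else:
    offset = 9 * offset
if 36 == limit:
    items = items + items[3]
    items = items * 36
items = offset - 21
for offset in items:
    nums = record(items) % print(nums)
    nums = nums * (items < 18)
offset = xs[nums]
items = items - 40
offset = offset - items
nums = 17 % (nums - limit)

11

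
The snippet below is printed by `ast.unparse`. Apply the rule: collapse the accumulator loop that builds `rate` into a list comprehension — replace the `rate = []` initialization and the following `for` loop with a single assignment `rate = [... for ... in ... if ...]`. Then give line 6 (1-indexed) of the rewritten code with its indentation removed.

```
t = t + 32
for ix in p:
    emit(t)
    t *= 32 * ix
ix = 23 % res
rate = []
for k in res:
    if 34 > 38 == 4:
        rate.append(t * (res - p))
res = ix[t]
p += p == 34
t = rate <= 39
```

rate = [t * (res - p) for k in res if 34 > 38 == 4]

Transformed code:
t = t + 32
for ix in p:
    emit(t)
    t *= 32 * ix
ix = 23 % res
rate = [t * (res - p) for k in res if 34 > 38 == 4]
res = ix[t]
p += p == 34
t = rate <= 39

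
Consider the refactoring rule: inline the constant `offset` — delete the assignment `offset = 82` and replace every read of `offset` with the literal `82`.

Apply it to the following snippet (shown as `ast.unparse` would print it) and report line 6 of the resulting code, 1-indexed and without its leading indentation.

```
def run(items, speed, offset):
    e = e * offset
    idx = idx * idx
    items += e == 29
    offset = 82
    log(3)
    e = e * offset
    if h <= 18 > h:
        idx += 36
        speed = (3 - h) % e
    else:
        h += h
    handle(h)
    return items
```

Transformed code:
def run(items, speed, offset):
    e = e * 82
    idx = idx * idx
    items += e == 29
    log(3)
    e = e * 82
    if h <= 18 > h:
        idx += 36
        speed = (3 - h) % e
    else:
        h += h
    handle(h)
    return items

e = e * 82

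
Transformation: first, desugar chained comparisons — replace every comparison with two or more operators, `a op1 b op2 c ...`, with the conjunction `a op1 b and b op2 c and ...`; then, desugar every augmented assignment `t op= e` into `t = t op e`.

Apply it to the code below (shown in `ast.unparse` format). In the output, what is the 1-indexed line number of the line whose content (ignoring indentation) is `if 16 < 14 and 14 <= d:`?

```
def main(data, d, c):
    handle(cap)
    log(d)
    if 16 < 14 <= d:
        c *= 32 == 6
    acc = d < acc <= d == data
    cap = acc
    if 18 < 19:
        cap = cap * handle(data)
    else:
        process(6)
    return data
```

Transformed code:
def main(data, d, c):
    handle(cap)
    log(d)
    if 16 < 14 and 14 <= d:
        c = c * (32 == 6)
    acc = d < acc and acc <= d and (d == data)
    cap = acc
    if 18 < 19:
        cap = cap * handle(data)
    else:
        process(6)
    return data

4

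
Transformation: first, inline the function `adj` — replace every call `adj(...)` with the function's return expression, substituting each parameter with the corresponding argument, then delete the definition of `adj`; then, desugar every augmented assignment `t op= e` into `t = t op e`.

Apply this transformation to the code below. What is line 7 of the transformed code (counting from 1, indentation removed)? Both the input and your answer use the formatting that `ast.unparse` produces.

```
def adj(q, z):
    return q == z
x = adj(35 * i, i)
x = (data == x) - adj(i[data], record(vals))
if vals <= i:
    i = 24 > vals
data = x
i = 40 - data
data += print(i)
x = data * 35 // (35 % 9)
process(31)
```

data = data + print(i)

Transformed code:
x = 35 * i == i
x = (data == x) - (i[data] == record(vals))
if vals <= i:
    i = 24 > vals
data = x
i = 40 - data
data = data + print(i)
x = data * 35 // (35 % 9)
process(31)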